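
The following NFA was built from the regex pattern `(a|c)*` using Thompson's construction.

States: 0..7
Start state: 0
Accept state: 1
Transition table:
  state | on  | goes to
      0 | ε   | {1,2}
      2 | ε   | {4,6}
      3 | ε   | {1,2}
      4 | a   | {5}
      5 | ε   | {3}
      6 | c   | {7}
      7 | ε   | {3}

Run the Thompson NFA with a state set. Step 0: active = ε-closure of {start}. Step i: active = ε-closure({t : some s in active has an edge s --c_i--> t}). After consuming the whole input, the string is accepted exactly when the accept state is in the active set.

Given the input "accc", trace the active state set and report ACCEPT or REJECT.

initial (ε-close {0}): {0,1,2,4,6}
'a' @ 1: {1,2,3,4,5,6}  [accepting]
'c' @ 2: {1,2,3,4,6,7}  [accepting]
'c' @ 3: {1,2,3,4,6,7}  [accepting]
'c' @ 4: {1,2,3,4,6,7}  [accepting]
end set {1,2,3,4,6,7} — state 1 in

Answer: ACCEPT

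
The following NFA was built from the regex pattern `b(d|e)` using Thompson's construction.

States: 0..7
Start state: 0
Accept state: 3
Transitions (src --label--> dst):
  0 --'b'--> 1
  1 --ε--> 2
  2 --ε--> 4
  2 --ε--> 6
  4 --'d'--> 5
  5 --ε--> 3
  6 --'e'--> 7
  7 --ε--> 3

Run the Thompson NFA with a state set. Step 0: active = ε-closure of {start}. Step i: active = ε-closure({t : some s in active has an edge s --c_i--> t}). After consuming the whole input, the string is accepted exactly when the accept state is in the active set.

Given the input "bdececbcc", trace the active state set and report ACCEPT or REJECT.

S₀ = ε-closure({0}) = {0}
'b' @ 1: {1,2,4,6}
'd' @ 2: {3,5}  (accept∈set)
'e' @ 3: {}  — dead — no transitions
rest 'cecbcc' ignored (set empty)
after full input: {}  (accept=3 not in)

Answer: REJECT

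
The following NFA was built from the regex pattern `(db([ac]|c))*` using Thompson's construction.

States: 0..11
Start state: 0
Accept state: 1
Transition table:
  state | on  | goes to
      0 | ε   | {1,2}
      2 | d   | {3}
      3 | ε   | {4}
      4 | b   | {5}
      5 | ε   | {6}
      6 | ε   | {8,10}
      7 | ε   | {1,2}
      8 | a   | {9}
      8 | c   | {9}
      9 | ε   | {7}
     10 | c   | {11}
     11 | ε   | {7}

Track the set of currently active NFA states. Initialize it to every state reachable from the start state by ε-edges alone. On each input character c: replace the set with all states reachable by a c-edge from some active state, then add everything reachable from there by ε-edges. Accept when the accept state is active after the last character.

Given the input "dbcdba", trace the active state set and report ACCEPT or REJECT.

S₀ = ε-closure({0}) = {0,1,2}
'd' @ 1: {3,4}
'b' @ 2: {5,6,8,10}
'c' @ 3: {1,2,7,9,11}  ✓accept
'd' @ 4: {3,4}
'b' @ 5: {5,6,8,10}
'a' @ 6: {1,2,7,9}  ✓accept
end set {1,2,7,9} — state 1 in

Answer: ACCEPT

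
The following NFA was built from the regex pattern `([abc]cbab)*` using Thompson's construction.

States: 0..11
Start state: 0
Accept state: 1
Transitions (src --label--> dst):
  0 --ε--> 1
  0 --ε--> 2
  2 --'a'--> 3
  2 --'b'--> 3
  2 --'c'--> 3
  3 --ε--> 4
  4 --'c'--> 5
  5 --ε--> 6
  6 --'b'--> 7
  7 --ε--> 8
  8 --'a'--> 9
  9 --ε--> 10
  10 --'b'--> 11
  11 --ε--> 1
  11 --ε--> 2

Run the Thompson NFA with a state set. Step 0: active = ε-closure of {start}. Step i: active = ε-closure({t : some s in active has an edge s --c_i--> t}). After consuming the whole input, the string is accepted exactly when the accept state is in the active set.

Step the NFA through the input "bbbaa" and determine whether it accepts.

Answer: REJECT

Derivation:
S₀ = ε-closure({0}) = {0,1,2}
'b' @ 1: {3,4}
'b' @ 2: {}  — no active states
rest 'baa' ignored (set empty)
end set {} — state 1 not in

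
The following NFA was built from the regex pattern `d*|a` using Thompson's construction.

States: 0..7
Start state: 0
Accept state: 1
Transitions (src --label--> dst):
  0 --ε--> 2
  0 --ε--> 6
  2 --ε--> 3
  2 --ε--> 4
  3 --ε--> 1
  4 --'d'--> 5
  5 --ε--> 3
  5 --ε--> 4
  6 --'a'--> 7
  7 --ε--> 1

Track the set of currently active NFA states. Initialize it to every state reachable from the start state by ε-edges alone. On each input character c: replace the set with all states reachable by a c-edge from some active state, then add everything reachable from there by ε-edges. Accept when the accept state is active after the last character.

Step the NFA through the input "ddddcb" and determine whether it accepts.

Answer: REJECT

Steps:
initial (ε-close {0}): {0,1,2,3,4,6}
'd' @ 1: {1,3,4,5}  [accepting]
'd' @ 2: {1,3,4,5}  [accepting]
'd' @ 3: {1,3,4,5}  [accepting]
'd' @ 4: {1,3,4,5}  [accepting]
'c' @ 5: {}  — no active states
rest 'b' ignored (set empty)
final: {}; accept 1 not in set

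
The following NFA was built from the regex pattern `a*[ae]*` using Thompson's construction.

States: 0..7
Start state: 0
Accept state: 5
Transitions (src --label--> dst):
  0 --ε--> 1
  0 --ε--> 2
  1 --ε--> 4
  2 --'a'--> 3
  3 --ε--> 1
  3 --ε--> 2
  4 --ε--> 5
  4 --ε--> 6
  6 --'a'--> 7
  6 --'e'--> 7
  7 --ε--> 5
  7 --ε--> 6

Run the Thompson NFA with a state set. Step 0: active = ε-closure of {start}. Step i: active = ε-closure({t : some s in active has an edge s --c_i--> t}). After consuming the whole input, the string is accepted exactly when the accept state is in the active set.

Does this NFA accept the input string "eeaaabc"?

start: ε-closure({0}) = {0,1,2,4,5,6}
'e' @ 1: {5,6,7}  (accept∈set)
'e' @ 2: {5,6,7}  (accept∈set)
'a' @ 3: {5,6,7}  (accept∈set)
'a' @ 4: {5,6,7}  (accept∈set)
'a' @ 5: {5,6,7}  (accept∈set)
'b' @ 6: {}  — dead — no transitions
rest 'c' ignored (set empty)
final: {}; accept 5 not in set

Answer: REJECT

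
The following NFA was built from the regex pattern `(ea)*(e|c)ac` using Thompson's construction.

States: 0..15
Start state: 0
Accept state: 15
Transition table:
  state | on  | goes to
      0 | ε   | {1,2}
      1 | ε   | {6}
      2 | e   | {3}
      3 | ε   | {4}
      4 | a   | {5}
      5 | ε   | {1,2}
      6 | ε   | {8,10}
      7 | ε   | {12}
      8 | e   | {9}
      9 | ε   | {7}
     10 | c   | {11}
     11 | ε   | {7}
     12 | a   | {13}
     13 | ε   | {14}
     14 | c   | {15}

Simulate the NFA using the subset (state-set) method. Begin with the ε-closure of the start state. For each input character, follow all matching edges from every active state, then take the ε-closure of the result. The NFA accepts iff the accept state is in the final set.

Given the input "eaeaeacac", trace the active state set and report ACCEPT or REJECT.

Answer: ACCEPT

Derivation:
start: ε-closure({0}) = {0,1,2,6,8,10}
'e' @ 1: {3,4,7,9,12}
'a' @ 2: {1,2,5,6,8,10,13,14}
'e' @ 3: {3,4,7,9,12}
'a' @ 4: {1,2,5,6,8,10,13,14}
'e' @ 5: {3,4,7,9,12}
'a' @ 6: {1,2,5,6,8,10,13,14}
'c' @ 7: {7,11,12,15}  (accept∈set)
'a' @ 8: {13,14}
'c' @ 9: {15}  (accept∈set)
after full input: {15}  (accept=15 in)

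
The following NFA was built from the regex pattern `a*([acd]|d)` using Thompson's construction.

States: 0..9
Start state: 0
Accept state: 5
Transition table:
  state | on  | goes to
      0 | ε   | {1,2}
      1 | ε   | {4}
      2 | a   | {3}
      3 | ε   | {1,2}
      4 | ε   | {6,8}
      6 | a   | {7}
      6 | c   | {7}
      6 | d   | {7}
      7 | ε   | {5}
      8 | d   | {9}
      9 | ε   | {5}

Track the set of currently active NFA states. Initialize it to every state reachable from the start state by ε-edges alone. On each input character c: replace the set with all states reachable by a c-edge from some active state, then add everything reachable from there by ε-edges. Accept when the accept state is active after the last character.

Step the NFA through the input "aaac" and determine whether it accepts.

start: ε-closure({0}) = {0,1,2,4,6,8}
'a' @ 1: {1,2,3,4,5,6,7,8}  [accepting]
'a' @ 2: {1,2,3,4,5,6,7,8}  [accepting]
'a' @ 3: {1,2,3,4,5,6,7,8}  [accepting]
'c' @ 4: {5,7}  [accepting]
final: {5,7}; accept 5 in set

Answer: ACCEPT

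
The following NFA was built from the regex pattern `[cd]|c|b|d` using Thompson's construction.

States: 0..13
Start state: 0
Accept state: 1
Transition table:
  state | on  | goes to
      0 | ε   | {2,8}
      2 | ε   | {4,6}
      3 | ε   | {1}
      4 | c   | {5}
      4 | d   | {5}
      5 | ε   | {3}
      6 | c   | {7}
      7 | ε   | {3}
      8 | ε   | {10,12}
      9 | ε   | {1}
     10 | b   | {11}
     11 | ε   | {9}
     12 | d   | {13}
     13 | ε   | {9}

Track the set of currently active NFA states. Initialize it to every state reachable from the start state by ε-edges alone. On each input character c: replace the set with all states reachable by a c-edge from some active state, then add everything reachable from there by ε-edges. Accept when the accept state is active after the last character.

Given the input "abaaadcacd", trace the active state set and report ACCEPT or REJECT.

start: ε-closure({0}) = {0,2,4,6,8,10,12}
'a' @ 1: {}  — dead — no transitions
rest 'baaadcacd' ignored (set empty)
after full input: {}  (accept=1 not in)

Answer: REJECT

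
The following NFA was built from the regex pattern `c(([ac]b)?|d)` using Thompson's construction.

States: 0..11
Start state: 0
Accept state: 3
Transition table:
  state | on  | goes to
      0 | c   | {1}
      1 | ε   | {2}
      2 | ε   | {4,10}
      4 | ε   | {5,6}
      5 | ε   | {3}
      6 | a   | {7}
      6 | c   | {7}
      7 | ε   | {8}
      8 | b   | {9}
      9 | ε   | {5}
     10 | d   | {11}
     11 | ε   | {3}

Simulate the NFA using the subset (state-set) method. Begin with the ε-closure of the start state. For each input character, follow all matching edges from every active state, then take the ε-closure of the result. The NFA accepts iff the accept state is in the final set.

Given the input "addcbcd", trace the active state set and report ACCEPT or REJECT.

Answer: REJECT

Trace:
S₀ = ε-closure({0}) = {0}
'a' @ 1: {}  — dead — no transitions
rest 'ddcbcd' ignored (set empty)
after full input: {}  (accept=3 not in)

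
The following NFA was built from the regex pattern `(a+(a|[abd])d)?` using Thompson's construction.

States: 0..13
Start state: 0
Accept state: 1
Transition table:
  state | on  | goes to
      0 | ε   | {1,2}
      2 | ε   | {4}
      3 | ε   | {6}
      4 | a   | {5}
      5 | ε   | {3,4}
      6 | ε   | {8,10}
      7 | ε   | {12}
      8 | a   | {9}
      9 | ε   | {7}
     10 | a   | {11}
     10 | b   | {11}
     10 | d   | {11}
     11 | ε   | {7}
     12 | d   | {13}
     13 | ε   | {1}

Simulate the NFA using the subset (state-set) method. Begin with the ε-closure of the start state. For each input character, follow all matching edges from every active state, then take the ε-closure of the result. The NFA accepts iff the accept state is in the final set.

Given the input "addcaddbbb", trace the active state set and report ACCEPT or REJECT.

Answer: REJECT

Trace:
S₀ = ε-closure({0}) = {0,1,2,4}
'a' @ 1: {3,4,5,6,8,10}
'd' @ 2: {7,11,12}
'd' @ 3: {1,13}  [accepting]
'c' @ 4: {}  — no active states
rest 'addbbb' ignored (set empty)
after full input: {}  (accept=1 not in)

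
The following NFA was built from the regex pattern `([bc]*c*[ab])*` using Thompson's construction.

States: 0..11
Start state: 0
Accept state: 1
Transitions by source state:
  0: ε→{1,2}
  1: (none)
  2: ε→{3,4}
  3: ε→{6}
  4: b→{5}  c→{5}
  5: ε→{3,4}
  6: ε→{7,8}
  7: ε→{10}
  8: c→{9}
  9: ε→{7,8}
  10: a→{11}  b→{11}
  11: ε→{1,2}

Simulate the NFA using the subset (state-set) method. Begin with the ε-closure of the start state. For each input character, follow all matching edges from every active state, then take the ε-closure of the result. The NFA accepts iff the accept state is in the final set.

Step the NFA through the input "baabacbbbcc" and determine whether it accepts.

start: ε-closure({0}) = {0,1,2,3,4,6,7,8,10}
'b' @ 1: {1,2,3,4,5,6,7,8,10,11}  (accept∈set)
'a' @ 2: {1,2,3,4,6,7,8,10,11}  (accept∈set)
'a' @ 3: {1,2,3,4,6,7,8,10,11}  (accept∈set)
'b' @ 4: {1,2,3,4,5,6,7,8,10,11}  (accept∈set)
'a' @ 5: {1,2,3,4,6,7,8,10,11}  (accept∈set)
'c' @ 6: {3,4,5,6,7,8,9,10}
'b' @ 7: {1,2,3,4,5,6,7,8,10,11}  (accept∈set)
'b' @ 8: {1,2,3,4,5,6,7,8,10,11}  (accept∈set)
'b' @ 9: {1,2,3,4,5,6,7,8,10,11}  (accept∈set)
'c' @ 10: {3,4,5,6,7,8,9,10}
'c' @ 11: {3,4,5,6,7,8,9,10}
after full input: {3,4,5,6,7,8,9,10}  (accept=1 not in)

Answer: REJECT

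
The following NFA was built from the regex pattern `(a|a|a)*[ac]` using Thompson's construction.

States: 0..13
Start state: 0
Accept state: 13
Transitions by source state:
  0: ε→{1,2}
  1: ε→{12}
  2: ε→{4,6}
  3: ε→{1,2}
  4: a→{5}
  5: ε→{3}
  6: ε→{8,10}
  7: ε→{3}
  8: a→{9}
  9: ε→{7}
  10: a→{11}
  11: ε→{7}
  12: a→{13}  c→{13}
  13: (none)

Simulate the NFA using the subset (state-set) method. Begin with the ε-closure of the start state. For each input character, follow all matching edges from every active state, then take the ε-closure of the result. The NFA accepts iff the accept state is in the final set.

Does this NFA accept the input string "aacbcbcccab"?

Answer: REJECT

Trace:
initial (ε-close {0}): {0,1,2,4,6,8,10,12}
'a' @ 1: {1,2,3,4,5,6,7,8,9,10,11,12,13}  (accept∈set)
'a' @ 2: {1,2,3,4,5,6,7,8,9,10,11,12,13}  (accept∈set)
'c' @ 3: {13}  (accept∈set)
'b' @ 4: {}  — state set empty
rest 'cbcccab' ignored (set empty)
end set {} — state 13 not in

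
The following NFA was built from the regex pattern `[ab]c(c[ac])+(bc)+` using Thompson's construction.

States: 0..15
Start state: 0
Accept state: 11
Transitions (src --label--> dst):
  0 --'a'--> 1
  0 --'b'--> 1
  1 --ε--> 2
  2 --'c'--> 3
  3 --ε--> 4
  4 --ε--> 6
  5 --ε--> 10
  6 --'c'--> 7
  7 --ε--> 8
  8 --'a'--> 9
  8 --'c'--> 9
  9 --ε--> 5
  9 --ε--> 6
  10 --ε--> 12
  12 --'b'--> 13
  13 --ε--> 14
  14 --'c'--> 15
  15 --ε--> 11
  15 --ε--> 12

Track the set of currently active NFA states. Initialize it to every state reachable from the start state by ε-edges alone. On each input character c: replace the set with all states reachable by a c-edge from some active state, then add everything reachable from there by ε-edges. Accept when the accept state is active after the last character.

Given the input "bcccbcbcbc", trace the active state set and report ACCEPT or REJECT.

S₀ = ε-closure({0}) = {0}
'b' @ 1: {1,2}
'c' @ 2: {3,4,6}
'c' @ 3: {7,8}
'c' @ 4: {5,6,9,10,12}
'b' @ 5: {13,14}
'c' @ 6: {11,12,15}  ✓accept
'b' @ 7: {13,14}
'c' @ 8: {11,12,15}  ✓accept
'b' @ 9: {13,14}
'c' @ 10: {11,12,15}  ✓accept
final: {11,12,15}; accept 11 in set

Answer: ACCEPT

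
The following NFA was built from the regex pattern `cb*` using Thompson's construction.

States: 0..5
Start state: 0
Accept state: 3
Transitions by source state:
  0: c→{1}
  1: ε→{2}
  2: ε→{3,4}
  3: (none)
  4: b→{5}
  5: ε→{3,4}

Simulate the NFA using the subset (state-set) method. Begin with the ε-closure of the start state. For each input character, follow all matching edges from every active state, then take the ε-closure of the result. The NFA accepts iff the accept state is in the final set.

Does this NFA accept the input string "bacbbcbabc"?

start: ε-closure({0}) = {0}
'b' @ 1: {}  — no active states
rest 'acbbcbabc' ignored (set empty)
end set {} — state 3 not in

Answer: REJECT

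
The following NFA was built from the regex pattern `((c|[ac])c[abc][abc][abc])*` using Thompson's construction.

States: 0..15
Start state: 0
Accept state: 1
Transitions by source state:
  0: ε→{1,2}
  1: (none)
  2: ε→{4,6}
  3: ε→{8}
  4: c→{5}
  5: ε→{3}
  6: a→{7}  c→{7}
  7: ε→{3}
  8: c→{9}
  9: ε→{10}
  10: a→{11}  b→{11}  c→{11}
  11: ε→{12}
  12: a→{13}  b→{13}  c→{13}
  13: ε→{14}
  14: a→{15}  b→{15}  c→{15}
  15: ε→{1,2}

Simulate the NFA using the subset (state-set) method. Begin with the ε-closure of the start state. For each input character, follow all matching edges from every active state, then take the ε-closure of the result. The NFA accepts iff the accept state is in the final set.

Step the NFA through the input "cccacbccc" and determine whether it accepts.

start: ε-closure({0}) = {0,1,2,4,6}
'c' @ 1: {3,5,7,8}
'c' @ 2: {9,10}
'c' @ 3: {11,12}
'a' @ 4: {13,14}
'c' @ 5: {1,2,4,6,15}  [accepting]
'b' @ 6: {}  — state set empty
rest 'ccc' ignored (set empty)
end set {} — state 1 not in

Answer: REJECT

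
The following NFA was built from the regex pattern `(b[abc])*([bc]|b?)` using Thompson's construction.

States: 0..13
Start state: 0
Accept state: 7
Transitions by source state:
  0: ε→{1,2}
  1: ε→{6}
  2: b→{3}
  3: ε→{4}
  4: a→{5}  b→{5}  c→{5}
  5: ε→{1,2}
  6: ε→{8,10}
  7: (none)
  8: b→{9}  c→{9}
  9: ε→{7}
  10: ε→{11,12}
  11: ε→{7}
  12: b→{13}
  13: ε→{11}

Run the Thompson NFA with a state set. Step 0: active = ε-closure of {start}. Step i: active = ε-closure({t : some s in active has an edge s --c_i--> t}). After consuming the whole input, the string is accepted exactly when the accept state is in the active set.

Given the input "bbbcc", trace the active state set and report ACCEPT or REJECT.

Answer: ACCEPT

Trace:
S₀ = ε-closure({0}) = {0,1,2,6,7,8,10,11,12}
'b' @ 1: {3,4,7,9,11,13}  [accepting]
'b' @ 2: {1,2,5,6,7,8,10,11,12}  [accepting]
'b' @ 3: {3,4,7,9,11,13}  [accepting]
'c' @ 4: {1,2,5,6,7,8,10,11,12}  [accepting]
'c' @ 5: {7,9}  [accepting]
end set {7,9} — state 7 in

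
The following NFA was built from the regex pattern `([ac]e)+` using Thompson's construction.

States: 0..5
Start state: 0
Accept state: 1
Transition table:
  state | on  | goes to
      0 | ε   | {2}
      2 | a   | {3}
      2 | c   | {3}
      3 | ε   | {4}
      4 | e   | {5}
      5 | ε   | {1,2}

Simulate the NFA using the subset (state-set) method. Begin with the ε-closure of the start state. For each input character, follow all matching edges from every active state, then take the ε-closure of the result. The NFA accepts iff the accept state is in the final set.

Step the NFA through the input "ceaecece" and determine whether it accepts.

S₀ = ε-closure({0}) = {0,2}
'c' @ 1: {3,4}
'e' @ 2: {1,2,5}  [accepting]
'a' @ 3: {3,4}
'e' @ 4: {1,2,5}  [accepting]
'c' @ 5: {3,4}
'e' @ 6: {1,2,5}  [accepting]
'c' @ 7: {3,4}
'e' @ 8: {1,2,5}  [accepting]
final: {1,2,5}; accept 1 in set

Answer: ACCEPT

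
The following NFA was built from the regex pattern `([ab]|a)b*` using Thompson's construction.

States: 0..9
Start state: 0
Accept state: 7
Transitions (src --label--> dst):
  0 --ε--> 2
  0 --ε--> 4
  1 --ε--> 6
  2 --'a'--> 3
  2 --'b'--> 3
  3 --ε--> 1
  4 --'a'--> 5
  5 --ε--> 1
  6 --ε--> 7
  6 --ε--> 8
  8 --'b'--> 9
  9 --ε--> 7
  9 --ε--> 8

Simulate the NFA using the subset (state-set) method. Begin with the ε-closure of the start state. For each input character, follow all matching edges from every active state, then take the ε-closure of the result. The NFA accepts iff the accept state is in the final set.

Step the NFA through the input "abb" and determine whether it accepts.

S₀ = ε-closure({0}) = {0,2,4}
'a' @ 1: {1,3,5,6,7,8}  [accepting]
'b' @ 2: {7,8,9}  [accepting]
'b' @ 3: {7,8,9}  [accepting]
final: {7,8,9}; accept 7 in set

Answer: ACCEPT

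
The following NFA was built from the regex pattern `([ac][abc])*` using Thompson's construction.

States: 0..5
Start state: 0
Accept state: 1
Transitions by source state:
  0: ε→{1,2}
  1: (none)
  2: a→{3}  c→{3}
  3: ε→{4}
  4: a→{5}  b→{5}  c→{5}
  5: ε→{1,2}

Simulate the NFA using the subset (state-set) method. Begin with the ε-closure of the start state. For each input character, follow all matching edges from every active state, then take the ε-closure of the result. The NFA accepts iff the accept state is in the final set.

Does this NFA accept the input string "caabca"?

Answer: ACCEPT

Derivation:
initial (ε-close {0}): {0,1,2}
'c' @ 1: {3,4}
'a' @ 2: {1,2,5}  [accepting]
'a' @ 3: {3,4}
'b' @ 4: {1,2,5}  [accepting]
'c' @ 5: {3,4}
'a' @ 6: {1,2,5}  [accepting]
end set {1,2,5} — state 1 in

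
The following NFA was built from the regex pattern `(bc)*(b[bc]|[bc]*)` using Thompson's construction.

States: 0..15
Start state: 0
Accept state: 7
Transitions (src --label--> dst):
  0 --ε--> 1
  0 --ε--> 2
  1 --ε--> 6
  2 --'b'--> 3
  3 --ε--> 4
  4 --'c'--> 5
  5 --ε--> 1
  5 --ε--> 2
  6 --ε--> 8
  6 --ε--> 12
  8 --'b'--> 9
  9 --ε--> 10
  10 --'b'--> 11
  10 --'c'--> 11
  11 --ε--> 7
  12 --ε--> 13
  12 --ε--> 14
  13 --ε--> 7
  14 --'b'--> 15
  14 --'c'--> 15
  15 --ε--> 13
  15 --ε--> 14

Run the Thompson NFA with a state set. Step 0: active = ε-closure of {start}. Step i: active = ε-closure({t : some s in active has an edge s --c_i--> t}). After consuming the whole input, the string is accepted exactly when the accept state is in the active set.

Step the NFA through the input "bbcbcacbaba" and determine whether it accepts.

initial (ε-close {0}): {0,1,2,6,7,8,12,13,14}
'b' @ 1: {3,4,7,9,10,13,14,15}  ✓accept
'b' @ 2: {7,11,13,14,15}  ✓accept
'c' @ 3: {7,13,14,15}  ✓accept
'b' @ 4: {7,13,14,15}  ✓accept
'c' @ 5: {7,13,14,15}  ✓accept
'a' @ 6: {}  — state set empty
rest 'cbaba' ignored (set empty)
end set {} — state 7 not in

Answer: REJECT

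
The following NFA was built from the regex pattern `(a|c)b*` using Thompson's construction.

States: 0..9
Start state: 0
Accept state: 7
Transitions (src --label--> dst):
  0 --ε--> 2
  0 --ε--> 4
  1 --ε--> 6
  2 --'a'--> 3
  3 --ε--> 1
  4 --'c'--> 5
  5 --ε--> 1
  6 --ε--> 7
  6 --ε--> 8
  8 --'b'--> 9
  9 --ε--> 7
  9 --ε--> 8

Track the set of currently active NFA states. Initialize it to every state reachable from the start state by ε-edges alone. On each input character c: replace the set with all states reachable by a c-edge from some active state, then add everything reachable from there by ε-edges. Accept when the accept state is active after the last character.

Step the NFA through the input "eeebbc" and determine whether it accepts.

initial (ε-close {0}): {0,2,4}
'e' @ 1: {}  — state set empty
rest 'eebbc' ignored (set empty)
final: {}; accept 7 not in set

Answer: REJECT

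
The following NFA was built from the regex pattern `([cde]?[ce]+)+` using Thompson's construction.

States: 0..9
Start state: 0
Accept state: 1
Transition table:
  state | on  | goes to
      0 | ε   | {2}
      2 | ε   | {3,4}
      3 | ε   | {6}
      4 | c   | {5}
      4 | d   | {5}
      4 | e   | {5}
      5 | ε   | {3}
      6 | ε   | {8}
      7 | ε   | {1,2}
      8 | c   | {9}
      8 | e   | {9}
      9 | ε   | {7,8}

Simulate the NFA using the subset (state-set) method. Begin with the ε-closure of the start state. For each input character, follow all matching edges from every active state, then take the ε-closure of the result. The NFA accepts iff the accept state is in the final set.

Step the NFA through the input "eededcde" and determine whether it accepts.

S₀ = ε-closure({0}) = {0,2,3,4,6,8}
'e' @ 1: {1,2,3,4,5,6,7,8,9}  (accept∈set)
'e' @ 2: {1,2,3,4,5,6,7,8,9}  (accept∈set)
'd' @ 3: {3,5,6,8}
'e' @ 4: {1,2,3,4,6,7,8,9}  (accept∈set)
'd' @ 5: {3,5,6,8}
'c' @ 6: {1,2,3,4,6,7,8,9}  (accept∈set)
'd' @ 7: {3,5,6,8}
'e' @ 8: {1,2,3,4,6,7,8,9}  (accept∈set)
after full input: {1,2,3,4,6,7,8,9}  (accept=1 in)

Answer: ACCEPT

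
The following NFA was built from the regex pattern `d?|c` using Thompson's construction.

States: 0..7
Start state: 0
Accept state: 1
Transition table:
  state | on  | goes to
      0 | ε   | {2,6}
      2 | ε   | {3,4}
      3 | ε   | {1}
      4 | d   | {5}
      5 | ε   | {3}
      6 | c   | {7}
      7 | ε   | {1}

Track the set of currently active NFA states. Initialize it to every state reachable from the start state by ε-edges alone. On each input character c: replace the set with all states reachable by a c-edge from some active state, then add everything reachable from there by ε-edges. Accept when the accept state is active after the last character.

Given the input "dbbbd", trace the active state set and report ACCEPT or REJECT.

Answer: REJECT

Steps:
start: ε-closure({0}) = {0,1,2,3,4,6}
'd' @ 1: {1,3,5}  (accept∈set)
'b' @ 2: {}  — dead — no transitions
rest 'bbd' ignored (set empty)
final: {}; accept 1 not in set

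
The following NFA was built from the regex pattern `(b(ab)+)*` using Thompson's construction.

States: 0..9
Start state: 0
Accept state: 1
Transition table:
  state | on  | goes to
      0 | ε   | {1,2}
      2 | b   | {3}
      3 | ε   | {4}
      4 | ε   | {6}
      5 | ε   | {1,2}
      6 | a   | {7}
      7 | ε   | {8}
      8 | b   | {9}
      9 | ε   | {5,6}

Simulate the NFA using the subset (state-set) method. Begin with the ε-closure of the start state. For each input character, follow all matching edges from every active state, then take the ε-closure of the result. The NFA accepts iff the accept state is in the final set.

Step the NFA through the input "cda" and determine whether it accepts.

Answer: REJECT

Trace:
S₀ = ε-closure({0}) = {0,1,2}
'c' @ 1: {}  — no active states
rest 'da' ignored (set empty)
final: {}; accept 1 not in set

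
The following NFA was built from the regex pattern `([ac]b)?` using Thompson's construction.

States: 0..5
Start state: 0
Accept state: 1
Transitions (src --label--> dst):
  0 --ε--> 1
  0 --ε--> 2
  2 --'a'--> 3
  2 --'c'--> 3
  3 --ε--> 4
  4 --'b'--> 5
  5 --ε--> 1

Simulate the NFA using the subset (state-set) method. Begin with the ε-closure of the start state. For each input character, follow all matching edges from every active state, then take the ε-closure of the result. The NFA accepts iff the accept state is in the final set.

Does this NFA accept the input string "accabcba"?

initial (ε-close {0}): {0,1,2}
'a' @ 1: {3,4}
'c' @ 2: {}  — state set empty
rest 'cabcba' ignored (set empty)
end set {} — state 1 not in

Answer: REJECT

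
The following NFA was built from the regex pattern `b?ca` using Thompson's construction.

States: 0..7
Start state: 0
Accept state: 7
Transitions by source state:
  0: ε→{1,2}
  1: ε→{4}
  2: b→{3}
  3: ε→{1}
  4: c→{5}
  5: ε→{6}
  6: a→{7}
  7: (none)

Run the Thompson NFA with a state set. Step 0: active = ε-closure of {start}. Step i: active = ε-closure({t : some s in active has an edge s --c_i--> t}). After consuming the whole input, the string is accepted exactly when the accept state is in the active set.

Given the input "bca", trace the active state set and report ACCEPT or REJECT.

start: ε-closure({0}) = {0,1,2,4}
'b' @ 1: {1,3,4}
'c' @ 2: {5,6}
'a' @ 3: {7}  (accept∈set)
after full input: {7}  (accept=7 in)

Answer: ACCEPT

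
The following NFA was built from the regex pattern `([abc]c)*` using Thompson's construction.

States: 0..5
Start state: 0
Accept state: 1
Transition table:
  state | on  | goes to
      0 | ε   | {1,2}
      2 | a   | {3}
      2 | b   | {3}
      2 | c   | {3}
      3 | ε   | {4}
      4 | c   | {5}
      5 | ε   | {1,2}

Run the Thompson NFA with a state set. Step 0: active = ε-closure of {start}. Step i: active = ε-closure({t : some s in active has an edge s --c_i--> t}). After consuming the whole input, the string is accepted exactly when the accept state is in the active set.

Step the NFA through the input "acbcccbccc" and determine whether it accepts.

Answer: ACCEPT

Trace:
start: ε-closure({0}) = {0,1,2}
'a' @ 1: {3,4}
'c' @ 2: {1,2,5}  (accept∈set)
'b' @ 3: {3,4}
'c' @ 4: {1,2,5}  (accept∈set)
'c' @ 5: {3,4}
'c' @ 6: {1,2,5}  (accept∈set)
'b' @ 7: {3,4}
'c' @ 8: {1,2,5}  (accept∈set)
'c' @ 9: {3,4}
'c' @ 10: {1,2,5}  (accept∈set)
after full input: {1,2,5}  (accept=1 in)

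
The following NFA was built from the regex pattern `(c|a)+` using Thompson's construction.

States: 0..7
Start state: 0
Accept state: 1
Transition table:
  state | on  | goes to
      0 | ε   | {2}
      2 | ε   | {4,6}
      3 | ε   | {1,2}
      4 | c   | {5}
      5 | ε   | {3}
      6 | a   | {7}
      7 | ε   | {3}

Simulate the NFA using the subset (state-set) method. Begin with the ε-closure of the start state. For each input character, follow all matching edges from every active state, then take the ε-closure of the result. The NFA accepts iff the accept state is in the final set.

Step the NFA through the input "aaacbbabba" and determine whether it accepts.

Answer: REJECT

Derivation:
S₀ = ε-closure({0}) = {0,2,4,6}
'a' @ 1: {1,2,3,4,6,7}  [accepting]
'a' @ 2: {1,2,3,4,6,7}  [accepting]
'a' @ 3: {1,2,3,4,6,7}  [accepting]
'c' @ 4: {1,2,3,4,5,6}  [accepting]
'b' @ 5: {}  — no active states
rest 'babba' ignored (set empty)
end set {} — state 1 not in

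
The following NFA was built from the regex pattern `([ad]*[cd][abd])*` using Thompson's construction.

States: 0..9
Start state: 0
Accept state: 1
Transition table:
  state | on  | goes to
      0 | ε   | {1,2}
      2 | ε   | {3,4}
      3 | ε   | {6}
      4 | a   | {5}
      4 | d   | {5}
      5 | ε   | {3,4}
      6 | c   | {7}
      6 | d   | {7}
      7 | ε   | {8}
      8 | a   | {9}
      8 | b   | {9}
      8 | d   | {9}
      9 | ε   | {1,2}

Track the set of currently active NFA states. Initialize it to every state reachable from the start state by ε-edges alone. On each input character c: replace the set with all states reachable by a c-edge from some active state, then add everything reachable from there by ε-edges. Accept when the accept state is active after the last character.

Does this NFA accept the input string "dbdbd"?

Answer: REJECT

Steps:
start: ε-closure({0}) = {0,1,2,3,4,6}
'd' @ 1: {3,4,5,6,7,8}
'b' @ 2: {1,2,3,4,6,9}  ✓accept
'd' @ 3: {3,4,5,6,7,8}
'b' @ 4: {1,2,3,4,6,9}  ✓accept
'd' @ 5: {3,4,5,6,7,8}
end set {3,4,5,6,7,8} — state 1 not in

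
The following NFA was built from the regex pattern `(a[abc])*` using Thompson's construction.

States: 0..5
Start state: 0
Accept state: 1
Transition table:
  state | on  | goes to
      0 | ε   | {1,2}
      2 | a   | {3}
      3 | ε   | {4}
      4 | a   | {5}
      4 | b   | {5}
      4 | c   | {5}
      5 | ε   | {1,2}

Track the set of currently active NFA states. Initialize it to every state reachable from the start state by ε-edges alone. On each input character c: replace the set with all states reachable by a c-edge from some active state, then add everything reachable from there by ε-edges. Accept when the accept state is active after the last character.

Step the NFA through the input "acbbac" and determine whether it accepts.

S₀ = ε-closure({0}) = {0,1,2}
'a' @ 1: {3,4}
'c' @ 2: {1,2,5}  [accepting]
'b' @ 3: {}  — dead — no transitions
rest 'bac' ignored (set empty)
end set {} — state 1 not in

Answer: REJECT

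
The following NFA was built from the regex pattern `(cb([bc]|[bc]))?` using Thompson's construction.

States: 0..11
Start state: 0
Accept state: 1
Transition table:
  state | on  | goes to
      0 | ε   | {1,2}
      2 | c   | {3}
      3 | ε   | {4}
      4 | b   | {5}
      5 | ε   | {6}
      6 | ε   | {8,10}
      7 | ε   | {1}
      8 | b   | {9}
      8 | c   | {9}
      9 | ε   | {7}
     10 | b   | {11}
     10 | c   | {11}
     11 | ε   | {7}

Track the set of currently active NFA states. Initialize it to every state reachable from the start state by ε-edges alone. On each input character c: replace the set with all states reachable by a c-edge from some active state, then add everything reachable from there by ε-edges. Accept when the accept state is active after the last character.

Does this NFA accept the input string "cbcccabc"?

initial (ε-close {0}): {0,1,2}
'c' @ 1: {3,4}
'b' @ 2: {5,6,8,10}
'c' @ 3: {1,7,9,11}  (accept∈set)
'c' @ 4: {}  — dead — no transitions
rest 'cabc' ignored (set empty)
end set {} — state 1 not in

Answer: REJECT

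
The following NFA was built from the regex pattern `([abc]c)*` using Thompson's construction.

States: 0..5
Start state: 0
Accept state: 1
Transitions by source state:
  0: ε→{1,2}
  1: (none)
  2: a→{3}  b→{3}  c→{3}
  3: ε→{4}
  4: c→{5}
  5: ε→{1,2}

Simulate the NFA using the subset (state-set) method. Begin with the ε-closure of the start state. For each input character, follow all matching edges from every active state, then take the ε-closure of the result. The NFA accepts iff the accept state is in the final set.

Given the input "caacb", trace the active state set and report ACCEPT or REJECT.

Answer: REJECT

Trace:
initial (ε-close {0}): {0,1,2}
'c' @ 1: {3,4}
'a' @ 2: {}  — no active states
rest 'acb' ignored (set empty)
end set {} — state 1 not in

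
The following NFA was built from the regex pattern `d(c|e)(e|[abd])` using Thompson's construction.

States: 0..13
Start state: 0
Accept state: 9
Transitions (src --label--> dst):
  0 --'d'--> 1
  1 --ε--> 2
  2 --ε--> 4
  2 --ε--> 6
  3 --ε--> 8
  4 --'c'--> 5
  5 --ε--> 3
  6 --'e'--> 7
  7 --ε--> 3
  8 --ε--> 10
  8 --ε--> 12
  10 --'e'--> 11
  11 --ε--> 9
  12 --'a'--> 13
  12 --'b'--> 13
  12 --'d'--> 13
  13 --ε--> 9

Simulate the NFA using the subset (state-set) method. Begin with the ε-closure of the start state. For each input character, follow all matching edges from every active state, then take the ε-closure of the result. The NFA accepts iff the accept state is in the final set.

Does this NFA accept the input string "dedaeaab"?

start: ε-closure({0}) = {0}
'd' @ 1: {1,2,4,6}
'e' @ 2: {3,7,8,10,12}
'd' @ 3: {9,13}  [accepting]
'a' @ 4: {}  — dead — no transitions
rest 'eaab' ignored (set empty)
after full input: {}  (accept=9 not in)

Answer: REJECT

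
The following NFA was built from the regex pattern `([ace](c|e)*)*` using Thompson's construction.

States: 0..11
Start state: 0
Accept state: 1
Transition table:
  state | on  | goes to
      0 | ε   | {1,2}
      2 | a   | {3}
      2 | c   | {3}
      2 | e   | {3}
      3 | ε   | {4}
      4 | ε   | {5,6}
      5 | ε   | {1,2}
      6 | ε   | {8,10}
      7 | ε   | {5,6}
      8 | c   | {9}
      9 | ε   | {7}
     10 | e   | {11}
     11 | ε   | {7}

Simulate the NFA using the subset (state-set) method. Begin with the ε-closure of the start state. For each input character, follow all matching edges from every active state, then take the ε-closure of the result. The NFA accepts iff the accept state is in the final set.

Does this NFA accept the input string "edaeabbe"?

start: ε-closure({0}) = {0,1,2}
'e' @ 1: {1,2,3,4,5,6,8,10}  ✓accept
'd' @ 2: {}  — state set empty
rest 'aeabbe' ignored (set empty)
after full input: {}  (accept=1 not in)

Answer: REJECT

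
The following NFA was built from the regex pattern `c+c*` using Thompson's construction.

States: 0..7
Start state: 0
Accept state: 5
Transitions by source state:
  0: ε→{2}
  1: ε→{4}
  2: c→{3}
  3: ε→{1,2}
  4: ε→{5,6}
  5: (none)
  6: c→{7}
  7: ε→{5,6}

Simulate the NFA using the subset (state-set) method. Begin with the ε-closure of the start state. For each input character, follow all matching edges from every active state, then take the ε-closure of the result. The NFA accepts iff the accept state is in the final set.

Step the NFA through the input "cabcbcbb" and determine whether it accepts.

Answer: REJECT

Trace:
initial (ε-close {0}): {0,2}
'c' @ 1: {1,2,3,4,5,6}  (accept∈set)
'a' @ 2: {}  — no active states
rest 'bcbcbb' ignored (set empty)
final: {}; accept 5 not in set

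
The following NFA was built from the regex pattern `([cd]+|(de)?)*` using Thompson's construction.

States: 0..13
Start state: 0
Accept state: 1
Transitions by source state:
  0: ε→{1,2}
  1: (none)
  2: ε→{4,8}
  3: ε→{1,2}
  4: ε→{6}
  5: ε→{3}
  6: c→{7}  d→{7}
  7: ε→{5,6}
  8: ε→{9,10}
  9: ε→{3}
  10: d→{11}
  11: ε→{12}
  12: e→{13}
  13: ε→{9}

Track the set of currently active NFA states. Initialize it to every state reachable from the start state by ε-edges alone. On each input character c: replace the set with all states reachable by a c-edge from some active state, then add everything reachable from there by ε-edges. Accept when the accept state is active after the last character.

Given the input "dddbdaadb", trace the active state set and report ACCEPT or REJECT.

Answer: REJECT

Trace:
S₀ = ε-closure({0}) = {0,1,2,3,4,6,8,9,10}
'd' @ 1: {1,2,3,4,5,6,7,8,9,10,11,12}  [accepting]
'd' @ 2: {1,2,3,4,5,6,7,8,9,10,11,12}  [accepting]
'd' @ 3: {1,2,3,4,5,6,7,8,9,10,11,12}  [accepting]
'b' @ 4: {}  — no active states
rest 'daadb' ignored (set empty)
after full input: {}  (accept=1 not in)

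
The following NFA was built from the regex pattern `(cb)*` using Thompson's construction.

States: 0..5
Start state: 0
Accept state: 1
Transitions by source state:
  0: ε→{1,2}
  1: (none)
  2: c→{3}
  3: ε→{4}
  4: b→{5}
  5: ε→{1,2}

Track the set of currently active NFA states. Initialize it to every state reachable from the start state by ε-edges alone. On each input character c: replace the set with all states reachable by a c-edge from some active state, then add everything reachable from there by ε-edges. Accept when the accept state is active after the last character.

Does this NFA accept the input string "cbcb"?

Answer: ACCEPT

Derivation:
initial (ε-close {0}): {0,1,2}
'c' @ 1: {3,4}
'b' @ 2: {1,2,5}  ✓accept
'c' @ 3: {3,4}
'b' @ 4: {1,2,5}  ✓accept
final: {1,2,5}; accept 1 in set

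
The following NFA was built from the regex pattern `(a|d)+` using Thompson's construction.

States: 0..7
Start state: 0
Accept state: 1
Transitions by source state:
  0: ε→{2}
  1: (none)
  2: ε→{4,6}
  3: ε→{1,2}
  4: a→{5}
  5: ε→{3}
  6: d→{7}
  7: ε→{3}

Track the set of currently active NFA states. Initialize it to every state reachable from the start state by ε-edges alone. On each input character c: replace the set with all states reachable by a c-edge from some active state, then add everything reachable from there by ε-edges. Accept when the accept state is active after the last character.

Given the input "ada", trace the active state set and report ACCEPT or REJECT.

start: ε-closure({0}) = {0,2,4,6}
'a' @ 1: {1,2,3,4,5,6}  (accept∈set)
'd' @ 2: {1,2,3,4,6,7}  (accept∈set)
'a' @ 3: {1,2,3,4,5,6}  (accept∈set)
after full input: {1,2,3,4,5,6}  (accept=1 in)

Answer: ACCEPT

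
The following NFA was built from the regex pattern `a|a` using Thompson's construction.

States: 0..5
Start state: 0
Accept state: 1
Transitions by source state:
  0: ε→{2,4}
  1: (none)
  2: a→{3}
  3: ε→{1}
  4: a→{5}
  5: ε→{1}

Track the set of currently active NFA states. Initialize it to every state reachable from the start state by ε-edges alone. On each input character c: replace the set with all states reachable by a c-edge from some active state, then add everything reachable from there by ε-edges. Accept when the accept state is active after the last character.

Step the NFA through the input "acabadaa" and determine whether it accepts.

Answer: REJECT

Trace:
initial (ε-close {0}): {0,2,4}
'a' @ 1: {1,3,5}  (accept∈set)
'c' @ 2: {}  — dead — no transitions
rest 'abadaa' ignored (set empty)
end set {} — state 1 not in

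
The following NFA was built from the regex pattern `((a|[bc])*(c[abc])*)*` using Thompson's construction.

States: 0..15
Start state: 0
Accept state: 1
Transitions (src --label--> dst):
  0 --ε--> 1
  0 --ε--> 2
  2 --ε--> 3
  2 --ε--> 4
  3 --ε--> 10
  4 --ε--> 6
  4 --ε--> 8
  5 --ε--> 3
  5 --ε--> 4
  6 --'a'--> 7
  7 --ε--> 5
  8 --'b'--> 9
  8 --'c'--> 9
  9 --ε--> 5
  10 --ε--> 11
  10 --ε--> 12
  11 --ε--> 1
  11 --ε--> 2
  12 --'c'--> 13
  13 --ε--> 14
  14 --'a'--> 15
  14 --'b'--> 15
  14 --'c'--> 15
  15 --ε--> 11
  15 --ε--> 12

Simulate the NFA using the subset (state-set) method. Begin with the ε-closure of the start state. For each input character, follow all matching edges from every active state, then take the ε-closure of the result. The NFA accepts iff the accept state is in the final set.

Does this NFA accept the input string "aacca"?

S₀ = ε-closure({0}) = {0,1,2,3,4,6,8,10,11,12}
'a' @ 1: {1,2,3,4,5,6,7,8,10,11,12}  [accepting]
'a' @ 2: {1,2,3,4,5,6,7,8,10,11,12}  [accepting]
'c' @ 3: {1,2,3,4,5,6,8,9,10,11,12,13,14}  [accepting]
'c' @ 4: {1,2,3,4,5,6,8,9,10,11,12,13,14,15}  [accepting]
'a' @ 5: {1,2,3,4,5,6,7,8,10,11,12,15}  [accepting]
end set {1,2,3,4,5,6,7,8,10,11,12,15} — state 1 in

Answer: ACCEPT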